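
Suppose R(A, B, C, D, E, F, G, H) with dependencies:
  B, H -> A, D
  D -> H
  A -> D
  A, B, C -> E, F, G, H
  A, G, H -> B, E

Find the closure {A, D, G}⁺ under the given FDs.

{A, B, D, E, G, H}

Start with {A, D, G}.
D -> H applies; add {H} → now {A, D, G, H}.
A, G, H -> B, E applies; add {B, E} → now {A, B, D, E, G, H}.
No further FD applies.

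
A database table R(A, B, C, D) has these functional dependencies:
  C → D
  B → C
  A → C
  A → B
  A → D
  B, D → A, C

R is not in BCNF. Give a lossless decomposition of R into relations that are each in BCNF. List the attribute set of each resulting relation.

{A, B, C}; {C, D}

Candidate keys of the original relation: {A}, {B}.
{A, B, C, D}: {C} determines {C, D} here but is not a superkey — split on C → D, giving {C, D} and {A, B, C}.
{C, D} has no BCNF violation.
{A, B, C} has no BCNF violation.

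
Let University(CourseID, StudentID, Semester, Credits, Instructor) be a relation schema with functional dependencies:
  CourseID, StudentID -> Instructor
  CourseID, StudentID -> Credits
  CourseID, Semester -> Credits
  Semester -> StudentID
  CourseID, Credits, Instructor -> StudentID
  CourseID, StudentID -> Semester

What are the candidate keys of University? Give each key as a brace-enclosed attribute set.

{CourseID, Credits, Instructor}, {CourseID, Semester}, {CourseID, StudentID}

Attributes never on any right-hand side: {CourseID} — every candidate key must contain it.
{CourseID, Semester}⁺ = {CourseID, Credits, Instructor, Semester, StudentID} — all of the relation — so {CourseID, Semester} is a candidate key.
{CourseID, StudentID}⁺ = {CourseID, Credits, Instructor, Semester, StudentID} — all of the relation — so {CourseID, StudentID} is a candidate key.
{CourseID, Credits, Instructor}⁺ = {CourseID, Credits, Instructor, Semester, StudentID} — all of the relation — so {CourseID, Credits, Instructor} is a candidate key.
Any other superkey properly contains one of these, so there are no further candidate keys.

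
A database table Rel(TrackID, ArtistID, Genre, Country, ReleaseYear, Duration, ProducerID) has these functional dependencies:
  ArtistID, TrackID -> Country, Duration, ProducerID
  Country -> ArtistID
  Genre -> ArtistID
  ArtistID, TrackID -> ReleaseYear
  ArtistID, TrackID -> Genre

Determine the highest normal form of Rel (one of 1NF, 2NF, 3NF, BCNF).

3NF

Candidate keys: {ArtistID, TrackID}, {Country, TrackID}, {Genre, TrackID}. Prime attributes: {ArtistID, Country, Genre, TrackID}.
Country -> ArtistID: {Country}⁺ = {ArtistID, Country}, which is not all of the attributes, so the left side is not a superkey — BCNF is violated.
Its right-hand attributes {ArtistID} are all prime, as are those of every other non-superkey FD — the relation is in 3NF.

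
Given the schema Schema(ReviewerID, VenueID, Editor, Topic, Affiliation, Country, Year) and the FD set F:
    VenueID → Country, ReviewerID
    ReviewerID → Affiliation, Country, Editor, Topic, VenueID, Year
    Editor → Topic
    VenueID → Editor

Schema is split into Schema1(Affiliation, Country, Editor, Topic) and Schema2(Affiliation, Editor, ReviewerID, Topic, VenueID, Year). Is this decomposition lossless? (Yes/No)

No

Common attributes: {Affiliation, Editor, Topic}; their closure is {Affiliation, Editor, Topic}.
Neither Schema1 nor Schema2 is contained in that closure, so the decomposition is lossy.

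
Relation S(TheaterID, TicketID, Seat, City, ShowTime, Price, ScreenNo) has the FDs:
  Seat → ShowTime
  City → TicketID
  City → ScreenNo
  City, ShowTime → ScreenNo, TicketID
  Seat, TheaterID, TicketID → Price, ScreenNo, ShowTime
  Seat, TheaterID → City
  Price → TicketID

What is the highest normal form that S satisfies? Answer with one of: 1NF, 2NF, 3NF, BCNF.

1NF

Candidate key: {Seat, TheaterID}. Prime attributes: {Seat, TheaterID}.
For Seat → ShowTime we have {Seat}⁺ = {Seat, ShowTime}; {Seat} is not a superkey, so BCNF fails.
Seat → ShowTime determines the non-prime attribute {ShowTime} from a non-superkey — 3NF is violated.
Since {Seat} ⊂ {Seat, TheaterID} and {Seat}⁺ ⊇ {ShowTime} with {ShowTime} non-prime, there is a partial dependency; 2NF fails.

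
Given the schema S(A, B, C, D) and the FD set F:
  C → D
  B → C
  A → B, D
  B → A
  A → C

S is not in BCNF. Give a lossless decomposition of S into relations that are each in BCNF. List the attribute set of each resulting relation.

{A, B, C}; {C, D}

Candidate keys of the original relation: {A}, {B}.
In {A, B, C, D}, {C} is not a superkey ({C}⁺ restricted to this set is {C, D}), so split on C → D into {C, D} and {A, B, C}.
{C, D} has no BCNF violation.
{A, B, C} has no BCNF violation.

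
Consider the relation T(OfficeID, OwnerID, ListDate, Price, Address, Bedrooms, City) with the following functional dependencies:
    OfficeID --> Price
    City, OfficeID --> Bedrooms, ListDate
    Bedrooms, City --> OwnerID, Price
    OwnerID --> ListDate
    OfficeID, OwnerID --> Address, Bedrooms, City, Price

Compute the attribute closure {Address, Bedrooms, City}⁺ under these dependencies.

{Address, Bedrooms, City, ListDate, OwnerID, Price}

Start with {Address, Bedrooms, City}.
Bedrooms, City --> OwnerID, Price applies; add {OwnerID, Price} → now {Address, Bedrooms, City, OwnerID, Price}.
OwnerID --> ListDate applies; add {ListDate} → now {Address, Bedrooms, City, ListDate, OwnerID, Price}.
No further FD applies.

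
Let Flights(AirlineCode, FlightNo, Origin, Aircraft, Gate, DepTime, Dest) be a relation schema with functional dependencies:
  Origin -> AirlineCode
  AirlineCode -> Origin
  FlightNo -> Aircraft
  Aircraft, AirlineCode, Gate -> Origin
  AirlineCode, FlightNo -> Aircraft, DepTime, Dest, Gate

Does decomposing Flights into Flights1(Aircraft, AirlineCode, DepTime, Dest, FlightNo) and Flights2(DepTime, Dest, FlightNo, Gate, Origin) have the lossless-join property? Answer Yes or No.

Common attributes: {DepTime, Dest, FlightNo}; their closure is {Aircraft, DepTime, Dest, FlightNo}.
Neither Flights1 nor Flights2 is contained in that closure, so the decomposition is lossy.

No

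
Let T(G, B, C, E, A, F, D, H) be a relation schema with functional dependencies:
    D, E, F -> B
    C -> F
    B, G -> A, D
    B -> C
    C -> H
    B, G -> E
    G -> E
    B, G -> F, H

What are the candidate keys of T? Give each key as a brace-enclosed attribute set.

{B, G}, {C, D, G}, {D, F, G}

{G} never appears on the right of any FD, so every key must include it.
{B, G}⁺ = {A, B, C, D, E, F, G, H} — all of the relation — so {B, G} is a candidate key.
{C, D, G}⁺ = {A, B, C, D, E, F, G, H} — all of the relation — so {C, D, G} is a candidate key.
{D, F, G}⁺ = {A, B, C, D, E, F, G, H} — all of the relation — so {D, F, G} is a candidate key.
Any other superkey properly contains one of these, so there are no further candidate keys.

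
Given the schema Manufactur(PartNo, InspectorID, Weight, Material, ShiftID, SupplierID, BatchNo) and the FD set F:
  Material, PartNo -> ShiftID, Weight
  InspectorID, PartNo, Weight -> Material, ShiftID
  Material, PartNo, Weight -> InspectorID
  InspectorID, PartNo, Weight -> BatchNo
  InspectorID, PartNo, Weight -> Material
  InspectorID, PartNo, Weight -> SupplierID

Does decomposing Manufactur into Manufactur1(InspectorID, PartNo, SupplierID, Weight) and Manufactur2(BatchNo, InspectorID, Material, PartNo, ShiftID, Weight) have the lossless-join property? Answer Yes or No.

Yes

Common attributes: {InspectorID, PartNo, Weight}; their closure is {BatchNo, InspectorID, Material, PartNo, ShiftID, SupplierID, Weight}.
This includes all of Manufactur1, so the common attributes are a superkey of Manufactur1 — the join is lossless.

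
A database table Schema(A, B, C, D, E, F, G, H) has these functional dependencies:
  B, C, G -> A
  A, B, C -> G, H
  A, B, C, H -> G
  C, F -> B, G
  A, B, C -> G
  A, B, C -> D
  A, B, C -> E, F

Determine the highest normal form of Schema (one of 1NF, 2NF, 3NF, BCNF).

Candidate keys: {A, B, C}, {B, C, G}, {C, F}. Prime attributes: {A, B, C, F, G}.
Each dependency's left side is a superkey — BCNF holds.

BCNF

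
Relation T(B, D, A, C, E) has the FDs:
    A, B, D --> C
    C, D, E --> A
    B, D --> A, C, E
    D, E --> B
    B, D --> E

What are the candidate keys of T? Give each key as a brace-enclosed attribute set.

{D} never appears on the right of any FD, so every key must include it.
{B, D}⁺ = {A, B, C, D, E}, which is every attribute, so {B, D} is a candidate key.
{D, E}⁺ = {A, B, C, D, E}, which is every attribute, so {D, E} is a candidate key.
Any other superkey properly contains one of these, so there are no further candidate keys.

{B, D}, {D, E}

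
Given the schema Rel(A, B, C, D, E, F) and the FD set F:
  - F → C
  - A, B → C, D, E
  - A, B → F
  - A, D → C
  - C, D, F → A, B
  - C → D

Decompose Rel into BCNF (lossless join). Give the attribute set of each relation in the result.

Candidate keys of the original relation: {A, B}, {F}.
In {A, B, C, D, E, F}, {A, D} is not a superkey ({A, D}⁺ restricted to this set is {A, C, D}), so split on A, D → C into {A, C, D} and {A, B, D, E, F}.
In {A, C, D}, {C} is not a superkey ({C}⁺ restricted to this set is {C, D}), so split on C → D into {C, D} and {A, C}.
{C, D}: every determinant is a superkey — BCNF.
{A, C}: every determinant is a superkey — BCNF.
{A, B, D, E, F}: every determinant is a superkey — BCNF.

{A, B, D, E, F}; {A, C}; {C, D}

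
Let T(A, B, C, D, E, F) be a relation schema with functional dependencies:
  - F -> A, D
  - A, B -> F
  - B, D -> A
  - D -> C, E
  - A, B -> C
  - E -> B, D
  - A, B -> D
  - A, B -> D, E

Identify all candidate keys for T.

{D} is a candidate key since {D}⁺ = {A, B, C, D, E, F} covers every attribute.
{E} is a candidate key since {E}⁺ = {A, B, C, D, E, F} covers every attribute.
{F} is a candidate key since {F}⁺ = {A, B, C, D, E, F} covers every attribute.
{A, B} is a candidate key since {A, B}⁺ = {A, B, C, D, E, F} covers every attribute.
No proper subset of any of these is a key, and no other minimal superkey exists.

{A, B}, {D}, {E}, {F}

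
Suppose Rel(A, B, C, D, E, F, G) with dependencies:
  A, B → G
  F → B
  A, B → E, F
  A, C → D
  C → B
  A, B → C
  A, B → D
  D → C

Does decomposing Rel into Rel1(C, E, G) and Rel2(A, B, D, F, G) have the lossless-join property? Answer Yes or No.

Rel1 ∩ Rel2 = {G}; its closure under F is {G}.
Rel1 ⊄ {G} and Rel2 ⊄ {G}, so the split is lossy.

No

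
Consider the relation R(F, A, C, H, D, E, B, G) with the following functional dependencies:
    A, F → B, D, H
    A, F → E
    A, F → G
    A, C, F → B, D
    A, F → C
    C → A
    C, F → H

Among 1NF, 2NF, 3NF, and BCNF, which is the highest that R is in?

3NF

Candidate keys: {A, F}, {C, F}. Prime attributes: {A, C, F}.
For C → A we have {C}⁺ = {A, C}; {C} is not a superkey, so BCNF fails.
Since {A} ⊆ prime attributes and every other non-superkey FD also has a prime right side, the schema is in 3NF.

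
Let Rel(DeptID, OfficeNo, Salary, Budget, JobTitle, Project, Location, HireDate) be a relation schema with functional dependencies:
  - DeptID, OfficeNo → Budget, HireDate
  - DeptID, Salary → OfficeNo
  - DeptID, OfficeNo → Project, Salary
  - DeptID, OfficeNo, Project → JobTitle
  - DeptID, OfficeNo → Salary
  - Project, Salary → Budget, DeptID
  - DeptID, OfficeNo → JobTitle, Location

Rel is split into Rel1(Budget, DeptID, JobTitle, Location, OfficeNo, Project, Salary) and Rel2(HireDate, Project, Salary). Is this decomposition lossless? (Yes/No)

The shared attributes are {Project, Salary} and {Project, Salary}⁺ = {Budget, DeptID, HireDate, JobTitle, Location, OfficeNo, Project, Salary}.
This includes all of Rel1, so the common attributes are a superkey of Rel1 — the join is lossless.

Yes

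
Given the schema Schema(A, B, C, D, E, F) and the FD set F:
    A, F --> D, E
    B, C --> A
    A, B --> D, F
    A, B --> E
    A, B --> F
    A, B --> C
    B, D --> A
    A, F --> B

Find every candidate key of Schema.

{A, B}, {A, F}, {B, C}, {B, D}

{A, B} is a candidate key since {A, B}⁺ = {A, B, C, D, E, F} covers every attribute.
{A, F} is a candidate key since {A, F}⁺ = {A, B, C, D, E, F} covers every attribute.
{B, C} is a candidate key since {B, C}⁺ = {A, B, C, D, E, F} covers every attribute.
{B, D} is a candidate key since {B, D}⁺ = {A, B, C, D, E, F} covers every attribute.
No proper subset of any of these is a key, and no other minimal superkey exists.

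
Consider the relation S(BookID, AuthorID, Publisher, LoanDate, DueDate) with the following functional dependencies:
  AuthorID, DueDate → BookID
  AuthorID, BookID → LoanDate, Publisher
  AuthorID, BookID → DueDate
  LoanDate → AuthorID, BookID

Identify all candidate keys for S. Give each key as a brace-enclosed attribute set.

{AuthorID, BookID}, {AuthorID, DueDate}, {LoanDate}

{LoanDate}⁺ = {AuthorID, BookID, DueDate, LoanDate, Publisher}, which is every attribute, so {LoanDate} is a candidate key.
{AuthorID, BookID}⁺ = {AuthorID, BookID, DueDate, LoanDate, Publisher}, which is every attribute, so {AuthorID, BookID} is a candidate key.
{AuthorID, DueDate}⁺ = {AuthorID, BookID, DueDate, LoanDate, Publisher}, which is every attribute, so {AuthorID, DueDate} is a candidate key.
No proper subset of any of these is a key, and no other minimal superkey exists.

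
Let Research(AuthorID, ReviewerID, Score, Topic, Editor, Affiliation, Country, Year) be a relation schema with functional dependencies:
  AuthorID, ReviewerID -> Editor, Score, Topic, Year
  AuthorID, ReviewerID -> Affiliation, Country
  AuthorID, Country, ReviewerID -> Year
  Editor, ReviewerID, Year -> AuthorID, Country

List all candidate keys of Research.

{AuthorID, ReviewerID}, {Editor, ReviewerID, Year}

Attributes never on any right-hand side: {ReviewerID} — every candidate key must contain it.
Closure of {AuthorID, ReviewerID} is {Affiliation, AuthorID, Country, Editor, ReviewerID, Score, Topic, Year}, the whole schema; {AuthorID, ReviewerID} is a candidate key.
Closure of {Editor, ReviewerID, Year} is {Affiliation, AuthorID, Country, Editor, ReviewerID, Score, Topic, Year}, the whole schema; {Editor, ReviewerID, Year} is a candidate key.
These are minimal and exhaustive — every other superkey contains one of them.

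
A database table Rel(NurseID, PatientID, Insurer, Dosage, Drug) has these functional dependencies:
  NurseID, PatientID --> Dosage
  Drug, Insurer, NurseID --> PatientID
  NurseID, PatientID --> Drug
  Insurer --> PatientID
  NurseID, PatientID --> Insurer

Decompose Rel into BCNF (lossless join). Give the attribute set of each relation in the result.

Candidate keys of the original relation: {Insurer, NurseID}, {NurseID, PatientID}.
{Dosage, Drug, Insurer, NurseID, PatientID}: {Insurer} determines {Insurer, PatientID} here but is not a superkey — split on Insurer --> PatientID, giving {Insurer, PatientID} and {Dosage, Drug, Insurer, NurseID}.
{Insurer, PatientID} is in BCNF.
{Dosage, Drug, Insurer, NurseID} is in BCNF.

{Dosage, Drug, Insurer, NurseID}; {Insurer, PatientID}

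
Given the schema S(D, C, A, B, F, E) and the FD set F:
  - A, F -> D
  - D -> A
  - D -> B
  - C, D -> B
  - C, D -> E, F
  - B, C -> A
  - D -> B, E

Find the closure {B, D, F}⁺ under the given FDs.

Start with {B, D, F}.
D -> A applies; add {A} → now {A, B, D, F}.
D -> B, E applies; add {E} → now {A, B, D, E, F}.
No further FD applies.

{A, B, D, E, F}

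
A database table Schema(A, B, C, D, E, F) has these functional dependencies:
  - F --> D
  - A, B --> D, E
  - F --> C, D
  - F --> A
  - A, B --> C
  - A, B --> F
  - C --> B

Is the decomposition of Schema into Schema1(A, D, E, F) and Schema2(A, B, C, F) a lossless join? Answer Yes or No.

Schema1 ∩ Schema2 = {A, F}; its closure under F is {A, B, C, D, E, F}.
This includes all of Schema1, so the common attributes are a superkey of Schema1 — the join is lossless.

Yes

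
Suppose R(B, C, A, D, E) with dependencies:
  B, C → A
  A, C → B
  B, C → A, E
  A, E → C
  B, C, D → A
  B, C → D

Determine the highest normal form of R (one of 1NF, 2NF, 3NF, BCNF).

BCNF

Candidate keys: {A, C}, {A, E}, {B, C}. Prime attributes: {A, B, C, E}.
Every FD has a superkey on the left, so the relation is in BCNF.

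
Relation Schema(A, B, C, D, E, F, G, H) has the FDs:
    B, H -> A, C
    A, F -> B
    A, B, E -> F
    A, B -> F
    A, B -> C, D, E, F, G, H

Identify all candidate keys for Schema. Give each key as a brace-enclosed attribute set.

{A, B}⁺ = {A, B, C, D, E, F, G, H}, which is every attribute, so {A, B} is a candidate key.
{A, F}⁺ = {A, B, C, D, E, F, G, H}, which is every attribute, so {A, F} is a candidate key.
{B, H}⁺ = {A, B, C, D, E, F, G, H}, which is every attribute, so {B, H} is a candidate key.
No proper subset of any of these is a key, and no other minimal superkey exists.

{A, B}, {A, F}, {B, H}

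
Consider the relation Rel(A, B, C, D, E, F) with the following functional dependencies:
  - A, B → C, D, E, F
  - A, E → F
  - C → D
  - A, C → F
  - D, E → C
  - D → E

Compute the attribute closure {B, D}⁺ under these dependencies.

{B, C, D, E}

Start with {B, D}.
D → E applies; add {E} → now {B, D, E}.
D, E → C applies; add {C} → now {B, C, D, E}.
No further FD applies.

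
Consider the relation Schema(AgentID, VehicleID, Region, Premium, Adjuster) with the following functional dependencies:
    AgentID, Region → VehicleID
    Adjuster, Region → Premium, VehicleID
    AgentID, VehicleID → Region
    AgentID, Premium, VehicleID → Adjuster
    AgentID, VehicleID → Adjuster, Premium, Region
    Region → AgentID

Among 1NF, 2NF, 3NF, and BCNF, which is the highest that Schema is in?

Candidate keys: {AgentID, VehicleID}, {Region}. Prime attributes: {AgentID, Region, VehicleID}.
Every FD has a superkey on the left, so the relation is in BCNF.

BCNF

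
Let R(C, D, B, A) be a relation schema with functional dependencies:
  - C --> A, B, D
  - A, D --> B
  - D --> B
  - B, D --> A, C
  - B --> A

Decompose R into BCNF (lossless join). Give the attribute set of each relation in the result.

Candidate keys of the original relation: {C}, {D}.
{A, B, C, D}: {B} determines {A, B} here but is not a superkey — split on B --> A, giving {A, B} and {B, C, D}.
{A, B}: every determinant is a superkey — BCNF.
{B, C, D}: every determinant is a superkey — BCNF.

{A, B}; {B, C, D}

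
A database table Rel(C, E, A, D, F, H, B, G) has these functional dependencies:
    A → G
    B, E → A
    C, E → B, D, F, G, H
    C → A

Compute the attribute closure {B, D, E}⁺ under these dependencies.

{A, B, D, E, G}

Start with {B, D, E}.
B, E → A applies; add {A} → now {A, B, D, E}.
A → G applies; add {G} → now {A, B, D, E, G}.
No further FD applies.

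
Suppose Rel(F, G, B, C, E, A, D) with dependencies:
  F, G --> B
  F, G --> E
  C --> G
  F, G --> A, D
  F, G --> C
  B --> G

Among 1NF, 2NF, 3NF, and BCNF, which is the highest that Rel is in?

3NF

Candidate keys: {B, F}, {C, F}, {F, G}. Prime attributes: {B, C, F, G}.
C --> G breaks BCNF: {C}⁺ = {C, G}, so {C} is not a superkey.
Since {G} ⊆ prime attributes and every other non-superkey FD also has a prime right side, the schema is in 3NF.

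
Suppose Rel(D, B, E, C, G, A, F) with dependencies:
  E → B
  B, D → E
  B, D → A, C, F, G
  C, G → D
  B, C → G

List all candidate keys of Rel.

Closure of {B, C} is {A, B, C, D, E, F, G}, the whole schema; {B, C} is a candidate key.
Closure of {B, D} is {A, B, C, D, E, F, G}, the whole schema; {B, D} is a candidate key.
Closure of {C, E} is {A, B, C, D, E, F, G}, the whole schema; {C, E} is a candidate key.
Closure of {D, E} is {A, B, C, D, E, F, G}, the whole schema; {D, E} is a candidate key.
These are minimal and exhaustive — every other superkey contains one of them.

{B, C}, {B, D}, {C, E}, {D, E}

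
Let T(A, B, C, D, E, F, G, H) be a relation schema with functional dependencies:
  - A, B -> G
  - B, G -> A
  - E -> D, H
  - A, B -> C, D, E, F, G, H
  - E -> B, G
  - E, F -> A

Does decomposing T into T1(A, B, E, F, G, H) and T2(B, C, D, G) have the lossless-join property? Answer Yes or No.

Yes

T1 ∩ T2 = {B, G}; its closure under F is {A, B, C, D, E, F, G, H}.
T1 is contained in that closure, so T1 ∩ T2 -> T1 holds and the join is lossless.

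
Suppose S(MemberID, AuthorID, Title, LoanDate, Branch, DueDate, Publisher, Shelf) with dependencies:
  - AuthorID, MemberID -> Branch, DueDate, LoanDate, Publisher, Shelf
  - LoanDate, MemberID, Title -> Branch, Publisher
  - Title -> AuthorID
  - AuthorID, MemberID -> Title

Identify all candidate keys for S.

{AuthorID, MemberID}, {MemberID, Title}

No FD produces {MemberID}, so it must be in every candidate key.
{AuthorID, MemberID}⁺ = {AuthorID, Branch, DueDate, LoanDate, MemberID, Publisher, Shelf, Title}, which is every attribute, so {AuthorID, MemberID} is a candidate key.
{MemberID, Title}⁺ = {AuthorID, Branch, DueDate, LoanDate, MemberID, Publisher, Shelf, Title}, which is every attribute, so {MemberID, Title} is a candidate key.
No proper subset of any of these is a key, and no other minimal superkey exists.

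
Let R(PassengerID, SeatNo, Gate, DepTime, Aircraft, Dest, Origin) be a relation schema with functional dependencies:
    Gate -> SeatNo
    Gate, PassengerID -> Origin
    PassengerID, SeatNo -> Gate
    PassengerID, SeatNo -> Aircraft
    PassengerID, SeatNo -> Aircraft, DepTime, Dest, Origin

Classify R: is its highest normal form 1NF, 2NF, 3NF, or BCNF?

3NF

Candidate keys: {Gate, PassengerID}, {PassengerID, SeatNo}. Prime attributes: {Gate, PassengerID, SeatNo}.
Gate -> SeatNo breaks BCNF: {Gate}⁺ = {Gate, SeatNo}, so {Gate} is not a superkey.
But every attribute on its right side ({SeatNo}) is prime, and the same holds for every other non-superkey FD, so 3NF still holds.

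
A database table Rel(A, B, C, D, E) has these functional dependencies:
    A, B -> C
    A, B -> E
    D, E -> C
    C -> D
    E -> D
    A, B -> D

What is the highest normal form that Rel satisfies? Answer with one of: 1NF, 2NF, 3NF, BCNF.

2NF

Candidate key: {A, B}. Prime attributes: {A, B}.
D, E -> C: {D, E}⁺ = {C, D, E}, which is not all of the attributes, so the left side is not a superkey — BCNF is violated.
D, E -> C determines the non-prime attribute {C} from a non-superkey — 3NF is violated.
Checking every proper subset of each key, none determines a non-prime attribute — 2NF is satisfied.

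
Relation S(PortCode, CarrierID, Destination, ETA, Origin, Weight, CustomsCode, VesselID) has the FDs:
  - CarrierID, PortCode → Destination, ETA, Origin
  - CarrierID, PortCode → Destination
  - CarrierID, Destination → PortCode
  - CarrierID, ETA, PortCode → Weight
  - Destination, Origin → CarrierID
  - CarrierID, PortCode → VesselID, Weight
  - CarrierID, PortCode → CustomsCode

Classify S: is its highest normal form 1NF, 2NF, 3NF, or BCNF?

Candidate keys: {CarrierID, Destination}, {CarrierID, PortCode}, {Destination, Origin}. Prime attributes: {CarrierID, Destination, Origin, PortCode}.
The left-hand side of every FD is a superkey, so BCNF is satisfied.

BCNF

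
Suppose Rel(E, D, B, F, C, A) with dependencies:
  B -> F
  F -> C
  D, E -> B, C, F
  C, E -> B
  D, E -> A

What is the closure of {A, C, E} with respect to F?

{A, B, C, E, F}

Start with {A, C, E}.
C, E -> B applies; add {B} → now {A, B, C, E}.
B -> F applies; add {F} → now {A, B, C, E, F}.
No further FD applies.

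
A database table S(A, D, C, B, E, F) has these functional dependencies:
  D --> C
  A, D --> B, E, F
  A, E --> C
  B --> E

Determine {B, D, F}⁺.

{B, C, D, E, F}

Start with {B, D, F}.
D --> C applies; add {C} → now {B, C, D, F}.
B --> E applies; add {E} → now {B, C, D, E, F}.
No further FD applies.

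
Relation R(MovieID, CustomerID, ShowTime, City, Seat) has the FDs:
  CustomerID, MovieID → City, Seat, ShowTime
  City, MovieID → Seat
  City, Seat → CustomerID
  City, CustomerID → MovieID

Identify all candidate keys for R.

{City, CustomerID}⁺ = {City, CustomerID, MovieID, Seat, ShowTime}, which is every attribute, so {City, CustomerID} is a candidate key.
{City, MovieID}⁺ = {City, CustomerID, MovieID, Seat, ShowTime}, which is every attribute, so {City, MovieID} is a candidate key.
{City, Seat}⁺ = {City, CustomerID, MovieID, Seat, ShowTime}, which is every attribute, so {City, Seat} is a candidate key.
{CustomerID, MovieID}⁺ = {City, CustomerID, MovieID, Seat, ShowTime}, which is every attribute, so {CustomerID, MovieID} is a candidate key.
Any other superkey properly contains one of these, so there are no further candidate keys.

{City, CustomerID}, {City, MovieID}, {City, Seat}, {CustomerID, MovieID}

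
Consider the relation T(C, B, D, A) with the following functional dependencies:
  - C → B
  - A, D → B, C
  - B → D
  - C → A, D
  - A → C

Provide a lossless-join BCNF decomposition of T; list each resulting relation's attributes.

{A, B, C}; {B, D}

Candidate keys of the original relation: {A}, {C}.
Within {A, B, C, D}: {B}⁺ ∩ {A, B, C, D} = {B, D}, not the whole set, so B → D violates BCNF; decompose into {B, D} and {A, B, C}.
{B, D}: every determinant is a superkey — BCNF.
{A, B, C}: every determinant is a superkey — BCNF.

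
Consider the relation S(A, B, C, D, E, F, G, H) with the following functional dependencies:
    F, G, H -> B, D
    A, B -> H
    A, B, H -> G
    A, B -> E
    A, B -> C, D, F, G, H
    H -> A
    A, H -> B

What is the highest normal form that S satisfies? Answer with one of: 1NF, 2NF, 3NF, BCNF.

Candidate keys: {A, B}, {H}. Prime attributes: {A, B, H}.
The left-hand side of every FD is a superkey, so BCNF is satisfied.

BCNF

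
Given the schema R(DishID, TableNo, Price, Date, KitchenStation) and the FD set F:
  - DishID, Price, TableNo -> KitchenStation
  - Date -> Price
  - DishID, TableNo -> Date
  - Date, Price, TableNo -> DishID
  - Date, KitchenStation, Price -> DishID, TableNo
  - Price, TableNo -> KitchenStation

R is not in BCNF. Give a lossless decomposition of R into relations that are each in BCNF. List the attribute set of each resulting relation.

{Date, DishID, KitchenStation, TableNo}; {Date, Price}

Candidate keys of the original relation: {Date, KitchenStation}, {Date, TableNo}, {DishID, TableNo}.
In {Date, DishID, KitchenStation, Price, TableNo}, {Date} is not a superkey ({Date}⁺ restricted to this set is {Date, Price}), so split on Date -> Price into {Date, Price} and {Date, DishID, KitchenStation, TableNo}.
{Date, Price} is in BCNF.
{Date, DishID, KitchenStation, TableNo} is in BCNF.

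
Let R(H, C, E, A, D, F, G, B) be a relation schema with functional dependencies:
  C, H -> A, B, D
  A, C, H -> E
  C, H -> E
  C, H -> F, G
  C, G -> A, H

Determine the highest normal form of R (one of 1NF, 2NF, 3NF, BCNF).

BCNF

Candidate keys: {C, G}, {C, H}. Prime attributes: {C, G, H}.
Each dependency's left side is a superkey — BCNF holds.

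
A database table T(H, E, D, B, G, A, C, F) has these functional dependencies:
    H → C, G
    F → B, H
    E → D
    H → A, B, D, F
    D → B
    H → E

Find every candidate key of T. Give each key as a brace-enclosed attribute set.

{F}⁺ = {A, B, C, D, E, F, G, H}, which is every attribute, so {F} is a candidate key.
{H}⁺ = {A, B, C, D, E, F, G, H}, which is every attribute, so {H} is a candidate key.
These are minimal and exhaustive — every other superkey contains one of them.

{F}, {H}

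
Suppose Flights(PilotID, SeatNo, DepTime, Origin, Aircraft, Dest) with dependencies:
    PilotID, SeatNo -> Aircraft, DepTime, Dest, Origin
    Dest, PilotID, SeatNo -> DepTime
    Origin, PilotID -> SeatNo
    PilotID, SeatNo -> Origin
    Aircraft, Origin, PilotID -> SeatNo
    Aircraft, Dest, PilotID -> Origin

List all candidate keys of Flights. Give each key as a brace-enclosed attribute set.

{Aircraft, Dest, PilotID}, {Origin, PilotID}, {PilotID, SeatNo}

Attributes never on any right-hand side: {PilotID} — every candidate key must contain it.
{Origin, PilotID}⁺ = {Aircraft, DepTime, Dest, Origin, PilotID, SeatNo}, which is every attribute, so {Origin, PilotID} is a candidate key.
{PilotID, SeatNo}⁺ = {Aircraft, DepTime, Dest, Origin, PilotID, SeatNo}, which is every attribute, so {PilotID, SeatNo} is a candidate key.
{Aircraft, Dest, PilotID}⁺ = {Aircraft, DepTime, Dest, Origin, PilotID, SeatNo}, which is every attribute, so {Aircraft, Dest, PilotID} is a candidate key.
These are minimal and exhaustive — every other superkey contains one of them.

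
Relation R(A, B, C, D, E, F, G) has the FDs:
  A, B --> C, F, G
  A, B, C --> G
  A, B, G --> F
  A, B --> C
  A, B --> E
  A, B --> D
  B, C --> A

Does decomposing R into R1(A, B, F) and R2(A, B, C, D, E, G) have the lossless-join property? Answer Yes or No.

R1 ∩ R2 = {A, B}; its closure under F is {A, B, C, D, E, F, G}.
Since R1 ⊆ {A, B, C, D, E, F, G}, the intersection is a superkey of R1; the decomposition is lossless.

Yes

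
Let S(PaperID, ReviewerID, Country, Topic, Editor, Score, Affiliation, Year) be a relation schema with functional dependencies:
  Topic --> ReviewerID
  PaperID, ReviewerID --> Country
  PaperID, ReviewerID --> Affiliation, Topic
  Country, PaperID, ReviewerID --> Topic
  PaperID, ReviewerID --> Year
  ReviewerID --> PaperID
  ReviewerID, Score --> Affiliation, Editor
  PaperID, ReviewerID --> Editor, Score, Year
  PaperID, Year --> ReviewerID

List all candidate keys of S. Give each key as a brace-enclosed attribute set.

{PaperID, Year}, {ReviewerID}, {Topic}

{ReviewerID}⁺ = {Affiliation, Country, Editor, PaperID, ReviewerID, Score, Topic, Year} — all of the relation — so {ReviewerID} is a candidate key.
{Topic}⁺ = {Affiliation, Country, Editor, PaperID, ReviewerID, Score, Topic, Year} — all of the relation — so {Topic} is a candidate key.
{PaperID, Year}⁺ = {Affiliation, Country, Editor, PaperID, ReviewerID, Score, Topic, Year} — all of the relation — so {PaperID, Year} is a candidate key.
These are minimal and exhaustive — every other superkey contains one of them.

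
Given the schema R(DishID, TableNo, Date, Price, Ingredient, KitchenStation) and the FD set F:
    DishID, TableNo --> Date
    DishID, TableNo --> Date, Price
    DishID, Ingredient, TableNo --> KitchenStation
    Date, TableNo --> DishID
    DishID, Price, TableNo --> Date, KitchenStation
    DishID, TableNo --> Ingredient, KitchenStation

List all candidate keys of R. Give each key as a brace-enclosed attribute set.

{Date, TableNo}, {DishID, TableNo}

No FD produces {TableNo}, so it must be in every candidate key.
{Date, TableNo}⁺ = {Date, DishID, Ingredient, KitchenStation, Price, TableNo}, which is every attribute, so {Date, TableNo} is a candidate key.
{DishID, TableNo}⁺ = {Date, DishID, Ingredient, KitchenStation, Price, TableNo}, which is every attribute, so {DishID, TableNo} is a candidate key.
These are minimal and exhaustive — every other superkey contains one of them.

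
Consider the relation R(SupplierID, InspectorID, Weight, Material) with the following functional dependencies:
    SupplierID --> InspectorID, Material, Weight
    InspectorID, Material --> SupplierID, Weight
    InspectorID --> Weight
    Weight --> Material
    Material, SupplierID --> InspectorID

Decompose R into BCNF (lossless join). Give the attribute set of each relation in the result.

Candidate keys of the original relation: {InspectorID}, {SupplierID}.
In {InspectorID, Material, SupplierID, Weight}, {Weight} is not a superkey ({Weight}⁺ restricted to this set is {Material, Weight}), so split on Weight --> Material into {Material, Weight} and {InspectorID, SupplierID, Weight}.
{Material, Weight}: every determinant is a superkey — BCNF.
{InspectorID, SupplierID, Weight}: every determinant is a superkey — BCNF.

{InspectorID, SupplierID, Weight}; {Material, Weight}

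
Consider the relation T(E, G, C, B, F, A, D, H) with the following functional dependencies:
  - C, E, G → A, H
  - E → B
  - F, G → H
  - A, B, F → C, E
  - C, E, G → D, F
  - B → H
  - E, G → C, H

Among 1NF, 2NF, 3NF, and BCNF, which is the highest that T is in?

1NF

Candidate keys: {A, B, F, G}, {E, G}. Prime attributes: {A, B, E, F, G}.
E → B: {E}⁺ = {B, E, H}, which is not all of the attributes, so the left side is not a superkey — BCNF is violated.
Because {H} is non-prime and the left side of F, G → H is not a superkey, the relation is not in 3NF.
Since {E} ⊂ {E, G} and {E}⁺ ⊇ {H} with {H} non-prime, there is a partial dependency; 2NF fails.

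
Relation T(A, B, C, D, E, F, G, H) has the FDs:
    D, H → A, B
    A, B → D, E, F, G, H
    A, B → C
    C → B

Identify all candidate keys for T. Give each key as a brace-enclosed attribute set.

{A, B} is a candidate key since {A, B}⁺ = {A, B, C, D, E, F, G, H} covers every attribute.
{A, C} is a candidate key since {A, C}⁺ = {A, B, C, D, E, F, G, H} covers every attribute.
{D, H} is a candidate key since {D, H}⁺ = {A, B, C, D, E, F, G, H} covers every attribute.
These are minimal and exhaustive — every other superkey contains one of them.

{A, B}, {A, C}, {D, H}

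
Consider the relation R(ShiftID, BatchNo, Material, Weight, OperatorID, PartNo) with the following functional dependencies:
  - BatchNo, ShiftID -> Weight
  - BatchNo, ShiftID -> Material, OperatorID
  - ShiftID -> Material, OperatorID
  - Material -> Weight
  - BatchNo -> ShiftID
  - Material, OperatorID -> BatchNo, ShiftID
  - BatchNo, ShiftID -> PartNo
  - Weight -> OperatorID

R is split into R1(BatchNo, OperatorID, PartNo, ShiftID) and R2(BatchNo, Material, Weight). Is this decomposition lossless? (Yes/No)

Common attributes: {BatchNo}; their closure is {BatchNo, Material, OperatorID, PartNo, ShiftID, Weight}.
R1 is contained in that closure, so R1 ∩ R2 -> R1 holds and the join is lossless.

Yes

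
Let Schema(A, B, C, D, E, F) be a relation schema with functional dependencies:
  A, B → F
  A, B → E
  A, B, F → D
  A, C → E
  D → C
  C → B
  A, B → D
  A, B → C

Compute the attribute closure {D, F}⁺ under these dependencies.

Start with {D, F}.
D → C applies; add {C} → now {C, D, F}.
C → B applies; add {B} → now {B, C, D, F}.
No further FD applies.

{B, C, D, F}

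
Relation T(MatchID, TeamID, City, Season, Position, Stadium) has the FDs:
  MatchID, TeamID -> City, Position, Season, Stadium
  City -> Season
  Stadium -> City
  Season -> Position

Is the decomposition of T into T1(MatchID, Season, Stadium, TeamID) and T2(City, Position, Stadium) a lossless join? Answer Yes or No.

Yes

The shared attributes are {Stadium} and {Stadium}⁺ = {City, Position, Season, Stadium}.
This includes all of T2, so the common attributes are a superkey of T2 — the join is lossless.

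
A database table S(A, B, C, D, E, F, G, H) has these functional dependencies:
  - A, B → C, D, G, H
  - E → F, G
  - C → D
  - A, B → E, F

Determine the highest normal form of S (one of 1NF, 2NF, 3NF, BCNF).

Candidate key: {A, B}. Prime attributes: {A, B}.
For E → F, G we have {E}⁺ = {E, F, G}; {E} is not a superkey, so BCNF fails.
E → F, G has non-prime {F, G} on the right and a non-superkey on the left, so 3NF fails.
Checking every proper subset of each key, none determines a non-prime attribute — 2NF is satisfied.

2NF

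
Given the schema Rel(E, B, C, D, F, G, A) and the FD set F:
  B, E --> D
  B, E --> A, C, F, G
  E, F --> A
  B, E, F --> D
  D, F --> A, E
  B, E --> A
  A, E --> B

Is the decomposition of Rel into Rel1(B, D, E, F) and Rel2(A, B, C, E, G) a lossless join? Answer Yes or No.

Yes

The shared attributes are {B, E} and {B, E}⁺ = {A, B, C, D, E, F, G}.
Since Rel1 ⊆ {A, B, C, D, E, F, G}, the intersection is a superkey of Rel1; the decomposition is lossless.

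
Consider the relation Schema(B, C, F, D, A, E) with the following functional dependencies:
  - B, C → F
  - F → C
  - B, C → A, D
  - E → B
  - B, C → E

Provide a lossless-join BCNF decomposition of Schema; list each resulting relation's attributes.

{A, D, E, F}; {B, E}; {C, F}

Candidate keys of the original relation: {B, C}, {B, F}, {C, E}, {E, F}.
In {A, B, C, D, E, F}, {F} is not a superkey ({F}⁺ restricted to this set is {C, F}), so split on F → C into {C, F} and {A, B, D, E, F}.
{C, F}: every determinant is a superkey — BCNF.
In {A, B, D, E, F}, {E} is not a superkey ({E}⁺ restricted to this set is {B, E}), so split on E → B into {B, E} and {A, D, E, F}.
{B, E}: every determinant is a superkey — BCNF.
{A, D, E, F}: every determinant is a superkey — BCNF.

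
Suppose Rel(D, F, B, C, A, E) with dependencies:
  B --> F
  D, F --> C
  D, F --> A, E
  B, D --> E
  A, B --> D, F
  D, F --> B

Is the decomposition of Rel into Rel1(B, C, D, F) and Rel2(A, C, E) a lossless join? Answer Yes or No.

The shared attributes are {C} and {C}⁺ = {C}.
Rel1 ⊄ {C} and Rel2 ⊄ {C}, so the split is lossy.

No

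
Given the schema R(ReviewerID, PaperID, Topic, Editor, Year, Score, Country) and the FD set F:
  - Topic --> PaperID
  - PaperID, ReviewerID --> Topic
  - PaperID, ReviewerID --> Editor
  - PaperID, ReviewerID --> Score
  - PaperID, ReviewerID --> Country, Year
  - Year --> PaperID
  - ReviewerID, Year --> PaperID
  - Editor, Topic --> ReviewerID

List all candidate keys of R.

{Editor, Topic}, {PaperID, ReviewerID}, {ReviewerID, Topic}, {ReviewerID, Year}

{Editor, Topic} is a candidate key since {Editor, Topic}⁺ = {Country, Editor, PaperID, ReviewerID, Score, Topic, Year} covers every attribute.
{PaperID, ReviewerID} is a candidate key since {PaperID, ReviewerID}⁺ = {Country, Editor, PaperID, ReviewerID, Score, Topic, Year} covers every attribute.
{ReviewerID, Topic} is a candidate key since {ReviewerID, Topic}⁺ = {Country, Editor, PaperID, ReviewerID, Score, Topic, Year} covers every attribute.
{ReviewerID, Year} is a candidate key since {ReviewerID, Year}⁺ = {Country, Editor, PaperID, ReviewerID, Score, Topic, Year} covers every attribute.
No proper subset of any of these is a key, and no other minimal superkey exists.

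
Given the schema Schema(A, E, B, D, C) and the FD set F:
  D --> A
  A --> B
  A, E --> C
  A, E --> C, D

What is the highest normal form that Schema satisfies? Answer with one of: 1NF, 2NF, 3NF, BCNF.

Candidate keys: {A, E}, {D, E}. Prime attributes: {A, D, E}.
D --> A breaks BCNF: {D}⁺ = {A, B, D}, so {D} is not a superkey.
A --> B has non-prime {B} on the right and a non-superkey on the left, so 3NF fails.
The proper key subset {A} of {A, E} determines non-prime {B}, so the relation is not even in 2NF.

1NF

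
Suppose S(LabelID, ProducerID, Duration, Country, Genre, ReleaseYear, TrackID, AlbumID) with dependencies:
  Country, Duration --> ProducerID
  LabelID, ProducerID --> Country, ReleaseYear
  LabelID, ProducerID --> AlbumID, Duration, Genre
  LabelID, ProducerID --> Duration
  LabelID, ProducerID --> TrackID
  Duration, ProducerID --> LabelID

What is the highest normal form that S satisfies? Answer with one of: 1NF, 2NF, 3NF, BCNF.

Candidate keys: {Country, Duration}, {Duration, ProducerID}, {LabelID, ProducerID}. Prime attributes: {Country, Duration, LabelID, ProducerID}.
Every FD has a superkey on the left, so the relation is in BCNF.

BCNF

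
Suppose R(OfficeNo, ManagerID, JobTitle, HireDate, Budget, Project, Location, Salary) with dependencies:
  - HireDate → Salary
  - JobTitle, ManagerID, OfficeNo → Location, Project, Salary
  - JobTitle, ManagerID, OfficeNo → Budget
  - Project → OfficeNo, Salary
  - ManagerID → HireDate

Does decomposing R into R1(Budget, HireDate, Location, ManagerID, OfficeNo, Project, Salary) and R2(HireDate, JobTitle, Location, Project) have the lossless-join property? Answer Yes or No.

Common attributes: {HireDate, Location, Project}; their closure is {HireDate, Location, OfficeNo, Project, Salary}.
R1 ⊄ {HireDate, Location, OfficeNo, Project, Salary} and R2 ⊄ {HireDate, Location, OfficeNo, Project, Salary}, so the split is lossy.

No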